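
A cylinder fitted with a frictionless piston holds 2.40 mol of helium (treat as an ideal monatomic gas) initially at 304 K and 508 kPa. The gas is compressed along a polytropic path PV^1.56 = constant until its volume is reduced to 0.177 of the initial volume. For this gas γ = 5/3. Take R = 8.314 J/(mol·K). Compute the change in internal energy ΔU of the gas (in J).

14900 J

V₁ = nRT₁/P₁ = 2.40×8.314×304/508 = 11.9 L.
Polytropic n=1.56: T₂ = T₁(V₁/V₂)^(n−1) = 304×(5.65)^0.56 = 802 K; P₂ = P₁(V₁/V₂)^n = 7570 kPa.
For an ideal gas ΔU = nCvΔT with Cv = (3/2)R = 12.5 J/(mol·K).
ΔU = 2.40×12.5×(802−304) = 14900 J.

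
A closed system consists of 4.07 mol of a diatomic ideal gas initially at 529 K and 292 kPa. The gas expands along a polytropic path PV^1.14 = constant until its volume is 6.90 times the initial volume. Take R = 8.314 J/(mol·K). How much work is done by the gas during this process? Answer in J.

30300 J

V₁ = nRT₁/P₁ = 4.07×8.314×529/292 = 61.3 L.
Polytropic n=1.14: T₂ = T₁(V₁/V₂)^(n−1) = 529×(0.145)^0.14 = 404 K; P₂ = P₁(V₁/V₂)^n = 32.3 kPa.
W = (P₁V₁−P₂V₂)/(n−1) = (292×61.3−32.3×423)/0.14 = 30300 J.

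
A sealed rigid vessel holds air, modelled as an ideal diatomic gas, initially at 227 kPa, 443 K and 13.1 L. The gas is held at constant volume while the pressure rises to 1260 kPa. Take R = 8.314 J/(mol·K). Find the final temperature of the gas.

2460 K

Isochoric: V stays 13.1 L; P/T = const ⇒ T₂ = 2460 K, P₂ = 1260 kPa.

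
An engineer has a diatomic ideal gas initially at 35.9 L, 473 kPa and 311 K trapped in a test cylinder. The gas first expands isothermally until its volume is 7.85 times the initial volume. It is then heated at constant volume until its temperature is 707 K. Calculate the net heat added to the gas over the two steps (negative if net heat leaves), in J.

89000 J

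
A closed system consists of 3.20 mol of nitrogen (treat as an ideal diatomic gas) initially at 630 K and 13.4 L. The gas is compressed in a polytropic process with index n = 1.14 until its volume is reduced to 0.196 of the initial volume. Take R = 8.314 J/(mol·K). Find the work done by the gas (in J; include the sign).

-30700 J

P₁ = nRT₁/V₁ = 3.20×8.314×630/13.4 = 1250 kPa.
Polytropic n=1.14: T₂ = T₁(V₁/V₂)^(n−1) = 630×(5.10)^0.14 = 791 K; P₂ = P₁(V₁/V₂)^n = 8020 kPa.
W = (P₁V₁−P₂V₂)/(n−1) = (1250×13.4−8020×2.63)/0.14 = -30700 J.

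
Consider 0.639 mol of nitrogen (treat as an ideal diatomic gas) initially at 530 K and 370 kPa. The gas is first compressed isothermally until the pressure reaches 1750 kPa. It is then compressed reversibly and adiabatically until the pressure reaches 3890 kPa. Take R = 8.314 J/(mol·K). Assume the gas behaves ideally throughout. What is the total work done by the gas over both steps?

V₁ = nRT₁/P₁ = 0.639×8.314×530/370 = 7.61 L.
Step 1 — Isothermal: T stays 530 K; PV = const ⇒ V₂ = 1.61 L, P₂ = 1750 kPa.
ΔU = 0 (ideal gas, T constant).
W = nRT ln(V₂/V₁) = 0.639×8.314×530×ln(0.211) = -4380 J.
Q = ΔU + W = -4380 J.
State after step 1: P = 1750 kPa, V = 1.61 L, T = 530 K.
Step 2 — Adiabatic: T₂/T₁ = (P₂/P₁)^((γ−1)/γ) ⇒ T₂ = 530×(2.22)^0.286 = 666 K; V₂ = 0.909 L.
ΔU = nCvΔT = 0.639×20.8×(666−530) = 1800 J.
Q = 0 for an adiabatic process, so W = −ΔU = -1800 J.
Net over both steps: W = -6180 J, Q = -4380 J, ΔU = 1800 J.

-6180 J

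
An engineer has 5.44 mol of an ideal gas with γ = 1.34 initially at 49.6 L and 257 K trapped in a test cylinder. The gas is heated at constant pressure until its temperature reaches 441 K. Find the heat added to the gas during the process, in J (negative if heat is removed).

P₁ = nRT₁/V₁ = 5.44×8.314×257/49.6 = 234 kPa.
Isobaric: P stays 234 kPa; V/T = const ⇒ T₂ = 441 K, V₂ = 85.1 L.
W = PΔV = 234×(85.1−49.6) kPa·L = 8320 J.
ΔU = nCvΔT = 5.44×24.5×(441−257) = 24500 J.
Q = ΔU + W = nCpΔT = 32800 J.

32800 J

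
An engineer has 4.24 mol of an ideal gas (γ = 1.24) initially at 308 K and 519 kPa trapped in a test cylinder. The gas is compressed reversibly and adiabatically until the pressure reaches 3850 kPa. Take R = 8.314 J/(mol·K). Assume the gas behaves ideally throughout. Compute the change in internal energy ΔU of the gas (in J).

V₁ = nRT₁/P₁ = 4.24×8.314×308/519 = 20.9 L.
Adiabatic: T₂/T₁ = (P₂/P₁)^((γ−1)/γ) ⇒ T₂ = 308×(7.42)^0.194 = 454 K; V₂ = 4.16 L.
For an ideal gas ΔU = nCvΔT with Cv = R/(γ−1) = 34.6 J/(mol·K).
ΔU = 4.24×34.6×(454−308) = 21400 J.

21400 J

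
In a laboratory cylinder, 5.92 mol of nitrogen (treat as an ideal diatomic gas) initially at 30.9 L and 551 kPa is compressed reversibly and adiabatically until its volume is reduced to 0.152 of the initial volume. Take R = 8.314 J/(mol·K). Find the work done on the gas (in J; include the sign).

47900 J

T₁ = P₁V₁/(nR) = 551×30.9/(5.92×8.314) = 346 K.
Adiabatic: TV^(γ−1) = const ⇒ T₂ = 346×(6.58)^0.400 = 735 K; PV^γ = const ⇒ P₂ = 7700 kPa.
ΔU = nCvΔT = 5.92×20.8×(735−346) = 47900 J.
Q = 0 for an adiabatic process, so W = −ΔU = -47900 J.
Work done on the gas = −W_by = 47900 J.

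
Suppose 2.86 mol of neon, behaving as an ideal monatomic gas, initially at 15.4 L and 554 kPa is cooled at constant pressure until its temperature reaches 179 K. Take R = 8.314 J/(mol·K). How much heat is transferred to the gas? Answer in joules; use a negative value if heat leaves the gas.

T₁ = P₁V₁/(nR) = 554×15.4/(2.86×8.314) = 359 K.
Isobaric: P stays 554 kPa; V/T = const ⇒ T₂ = 179 K, V₂ = 7.68 L.
W = PΔV = 554×(7.68−15.4) kPa·L = -4280 J.
ΔU = nCvΔT = 2.86×12.5×(179−359) = -6410 J.
Q = ΔU + W = nCpΔT = -10700 J.

-10700 J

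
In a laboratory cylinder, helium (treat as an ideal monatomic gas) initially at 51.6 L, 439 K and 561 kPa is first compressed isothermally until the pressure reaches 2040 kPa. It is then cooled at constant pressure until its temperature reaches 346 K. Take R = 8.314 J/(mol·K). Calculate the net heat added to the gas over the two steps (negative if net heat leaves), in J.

-52700 J

n = P₁V₁/(RT₁) = 561×51.6/(8.314×439) = 7.93 mol.
Step 1 — Isothermal: T stays 439 K; PV = const ⇒ V₂ = 14.2 L, P₂ = 2040 kPa.
ΔU = 0 (ideal gas, T constant).
W = nRT ln(V₂/V₁) = 7.93×8.314×439×ln(0.275) = -37400 J.
Q = ΔU + W = -37400 J.
State after step 1: P = 2040 kPa, V = 14.2 L, T = 439 K.
Step 2 — Isobaric: P stays 2040 kPa; V/T = const ⇒ T₂ = 346 K, V₂ = 11.2 L.
W = PΔV = 2040×(11.2−14.2) kPa·L = -6130 J.
ΔU = nCvΔT = 7.93×12.5×(346−439) = -9200 J.
Q = ΔU + W = nCpΔT = -15300 J.
Net over both steps: W = -43500 J, Q = -52700 J, ΔU = -9200 J.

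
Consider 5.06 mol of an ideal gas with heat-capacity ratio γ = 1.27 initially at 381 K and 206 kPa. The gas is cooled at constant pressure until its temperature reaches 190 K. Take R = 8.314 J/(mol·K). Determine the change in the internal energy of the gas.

-29800 J

V₁ = nRT₁/P₁ = 5.06×8.314×381/206 = 77.8 L.
Isobaric: P stays 206 kPa; V/T = const ⇒ T₂ = 190 K, V₂ = 38.8 L.
For an ideal gas ΔU = nCvΔT with Cv = R/(γ−1) = 30.8 J/(mol·K).
ΔU = 5.06×30.8×(190−381) = -29800 J.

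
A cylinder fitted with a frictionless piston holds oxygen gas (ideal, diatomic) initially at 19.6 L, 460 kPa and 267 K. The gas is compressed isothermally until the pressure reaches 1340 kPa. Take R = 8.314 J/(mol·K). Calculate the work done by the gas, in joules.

n = P₁V₁/(RT₁) = 460×19.6/(8.314×267) = 4.06 mol.
Isothermal: T stays 267 K; PV = const ⇒ V₂ = 6.73 L, P₂ = 1340 kPa.
W = nRT ln(V₂/V₁) = 4.06×8.314×267×ln(0.343) = -9640 J.

-9640 J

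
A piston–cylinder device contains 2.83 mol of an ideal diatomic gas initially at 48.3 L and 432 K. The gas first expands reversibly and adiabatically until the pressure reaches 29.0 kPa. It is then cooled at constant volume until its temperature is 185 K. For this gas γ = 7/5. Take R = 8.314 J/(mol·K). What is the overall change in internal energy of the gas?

-14500 J

P₁ = nRT₁/V₁ = 2.83×8.314×432/48.3 = 210 kPa.
Step 1 — Adiabatic: T₂/T₁ = (P₂/P₁)^((γ−1)/γ) ⇒ T₂ = 432×(0.138)^0.286 = 245 K; V₂ = 199 L.
ΔU = nCvΔT = 2.83×20.8×(245−432) = -11000 J.
Q = 0 for an adiabatic process, so W = −ΔU = 11000 J.
State after step 1: P = 29.0 kPa, V = 199 L, T = 245 K.
Step 2 — Isochoric: V stays 199 L; P/T = const ⇒ T₂ = 185 K, P₂ = 21.9 kPa.
W = 0 (no volume change).
ΔU = nCvΔT = 2.83×20.8×(185−245) = -3540 J.
Q = ΔU = -3540 J.
Net over both steps: W = 11000 J, Q = -3540 J, ΔU = -14500 J.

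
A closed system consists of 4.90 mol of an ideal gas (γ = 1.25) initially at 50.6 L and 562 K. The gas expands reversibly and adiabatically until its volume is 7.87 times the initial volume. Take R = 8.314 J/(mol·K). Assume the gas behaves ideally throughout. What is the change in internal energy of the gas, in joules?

-36900 J

P₁ = nRT₁/V₁ = 4.90×8.314×562/50.6 = 452 kPa.
Adiabatic: TV^(γ−1) = const ⇒ T₂ = 562×(0.127)^0.250 = 336 K; PV^γ = const ⇒ P₂ = 34.3 kPa.
For an ideal gas ΔU = nCvΔT with Cv = R/(γ−1) = 33.3 J/(mol·K).
ΔU = 4.90×33.3×(336−562) = -36900 J.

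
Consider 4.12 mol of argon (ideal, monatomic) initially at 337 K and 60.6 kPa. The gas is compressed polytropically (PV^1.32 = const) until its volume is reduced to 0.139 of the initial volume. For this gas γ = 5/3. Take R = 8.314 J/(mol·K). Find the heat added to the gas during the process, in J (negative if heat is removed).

V₁ = nRT₁/P₁ = 4.12×8.314×337/60.6 = 190 L.
Polytropic n=1.32: T₂ = T₁(V₁/V₂)^(n−1) = 337×(7.19)^0.32 = 634 K; P₂ = P₁(V₁/V₂)^n = 820 kPa.
W = (P₁V₁−P₂V₂)/(n−1) = (60.6×190−820×26.5)/0.32 = -31800 J.
ΔU = nCvΔT = 4.12×12.5×(634−337) = 15200 J.
Q = ΔU + W = -16500 J.

-16500 J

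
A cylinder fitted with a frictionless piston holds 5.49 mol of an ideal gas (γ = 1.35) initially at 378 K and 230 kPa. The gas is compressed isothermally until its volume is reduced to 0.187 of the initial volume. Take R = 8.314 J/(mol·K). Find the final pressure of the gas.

V₁ = nRT₁/P₁ = 5.49×8.314×378/230 = 75.0 L.
Isothermal: T stays 378 K; PV = const ⇒ V₂ = 14.0 L, P₂ = 1230 kPa.

1230 kPa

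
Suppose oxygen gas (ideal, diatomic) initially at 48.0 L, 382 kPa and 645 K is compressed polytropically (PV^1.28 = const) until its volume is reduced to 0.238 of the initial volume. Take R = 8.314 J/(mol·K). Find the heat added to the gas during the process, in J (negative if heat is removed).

-9720 J

n = P₁V₁/(RT₁) = 382×48.0/(8.314×645) = 3.42 mol.
Polytropic n=1.28: T₂ = T₁(V₁/V₂)^(n−1) = 645×(4.20)^0.28 = 964 K; P₂ = P₁(V₁/V₂)^n = 2400 kPa.
W = (P₁V₁−P₂V₂)/(n−1) = (382×48.0−2400×11.4)/0.28 = -32400 J.
ΔU = nCvΔT = 3.42×20.8×(964−645) = 22700 J.
Q = ΔU + W = -9720 J.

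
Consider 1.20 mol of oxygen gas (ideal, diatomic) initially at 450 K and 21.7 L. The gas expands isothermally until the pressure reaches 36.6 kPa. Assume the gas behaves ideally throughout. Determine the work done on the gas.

-7780 J

P₁ = nRT₁/V₁ = 1.20×8.314×450/21.7 = 207 kPa.
Isothermal: T stays 450 K; PV = const ⇒ V₂ = 123 L, P₂ = 36.6 kPa.
W = nRT ln(V₂/V₁) = 1.20×8.314×450×ln(5.65) = 7780 J.
Work done on the gas = −W_by = -7780 J.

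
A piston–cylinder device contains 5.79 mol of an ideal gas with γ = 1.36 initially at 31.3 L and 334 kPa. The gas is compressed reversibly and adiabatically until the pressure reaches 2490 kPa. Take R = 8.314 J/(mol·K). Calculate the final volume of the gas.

7.15 L

T₁ = P₁V₁/(nR) = 334×31.3/(5.79×8.314) = 217 K.
Adiabatic: T₂/T₁ = (P₂/P₁)^((γ−1)/γ) ⇒ T₂ = 217×(7.46)^0.265 = 370 K; V₂ = 7.15 L.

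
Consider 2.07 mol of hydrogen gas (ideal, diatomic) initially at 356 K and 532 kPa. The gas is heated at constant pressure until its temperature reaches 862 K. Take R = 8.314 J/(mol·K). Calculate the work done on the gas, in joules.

V₁ = nRT₁/P₁ = 2.07×8.314×356/532 = 11.5 L.
Isobaric: P stays 532 kPa; V/T = const ⇒ T₂ = 862 K, V₂ = 27.9 L.
W = PΔV = 532×(27.9−11.5) kPa·L = 8710 J.
Work done on the gas = −W_by = -8710 J.

-8710 J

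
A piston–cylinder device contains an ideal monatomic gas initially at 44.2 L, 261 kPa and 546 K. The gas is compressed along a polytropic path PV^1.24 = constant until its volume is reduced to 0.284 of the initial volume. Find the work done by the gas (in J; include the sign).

-17000 J

n = P₁V₁/(RT₁) = 261×44.2/(8.314×546) = 2.54 mol.
Polytropic n=1.24: T₂ = T₁(V₁/V₂)^(n−1) = 546×(3.52)^0.24 = 739 K; P₂ = P₁(V₁/V₂)^n = 1240 kPa.
W = (P₁V₁−P₂V₂)/(n−1) = (261×44.2−1240×12.6)/0.24 = -17000 J.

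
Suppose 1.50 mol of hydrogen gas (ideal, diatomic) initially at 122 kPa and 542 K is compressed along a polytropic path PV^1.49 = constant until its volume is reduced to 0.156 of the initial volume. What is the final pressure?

V₁ = nRT₁/P₁ = 1.50×8.314×542/122 = 55.4 L.
Polytropic n=1.49: T₂ = T₁(V₁/V₂)^(n−1) = 542×(6.41)^0.49 = 1350 K; P₂ = P₁(V₁/V₂)^n = 1940 kPa.

1940 kPa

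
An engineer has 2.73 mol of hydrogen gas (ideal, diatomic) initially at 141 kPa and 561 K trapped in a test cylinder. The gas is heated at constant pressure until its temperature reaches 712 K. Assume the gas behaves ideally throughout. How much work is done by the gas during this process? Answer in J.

3430 J

V₁ = nRT₁/P₁ = 2.73×8.314×561/141 = 90.3 L.
Isobaric: P stays 141 kPa; V/T = const ⇒ T₂ = 712 K, V₂ = 115 L.
W = PΔV = 141×(115−90.3) kPa·L = 3430 J.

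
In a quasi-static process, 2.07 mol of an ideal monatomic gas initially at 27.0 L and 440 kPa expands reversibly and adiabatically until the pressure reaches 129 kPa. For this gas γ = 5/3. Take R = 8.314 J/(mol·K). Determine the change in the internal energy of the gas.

-6910 J

T₁ = P₁V₁/(nR) = 440×27.0/(2.07×8.314) = 690 K.
Adiabatic: T₂/T₁ = (P₂/P₁)^((γ−1)/γ) ⇒ T₂ = 690×(0.293)^0.400 = 423 K; V₂ = 56.4 L.
For an ideal gas ΔU = nCvΔT with Cv = (3/2)R = 12.5 J/(mol·K).
ΔU = 2.07×12.5×(423−690) = -6910 J.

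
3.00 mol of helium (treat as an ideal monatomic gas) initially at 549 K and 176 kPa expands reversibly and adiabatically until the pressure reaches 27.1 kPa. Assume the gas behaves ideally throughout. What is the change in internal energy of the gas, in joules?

V₁ = nRT₁/P₁ = 3.00×8.314×549/176 = 77.8 L.
Adiabatic: T₂/T₁ = (P₂/P₁)^((γ−1)/γ) ⇒ T₂ = 549×(0.154)^0.400 = 260 K; V₂ = 239 L.
For an ideal gas ΔU = nCvΔT with Cv = (3/2)R = 12.5 J/(mol·K).
ΔU = 3.00×12.5×(260−549) = -10800 J.

-10800 J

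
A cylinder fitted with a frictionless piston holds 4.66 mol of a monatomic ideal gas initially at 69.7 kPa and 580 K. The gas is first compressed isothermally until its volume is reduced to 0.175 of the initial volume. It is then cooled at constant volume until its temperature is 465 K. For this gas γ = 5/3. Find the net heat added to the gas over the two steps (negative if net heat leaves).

-45800 J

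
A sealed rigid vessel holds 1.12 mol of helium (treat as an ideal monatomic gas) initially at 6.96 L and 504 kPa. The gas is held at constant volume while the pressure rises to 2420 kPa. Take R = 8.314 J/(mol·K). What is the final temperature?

1810 K

T₁ = P₁V₁/(nR) = 504×6.96/(1.12×8.314) = 377 K.
Isochoric: V stays 6.96 L; P/T = const ⇒ T₂ = 1810 K, P₂ = 2420 kPa.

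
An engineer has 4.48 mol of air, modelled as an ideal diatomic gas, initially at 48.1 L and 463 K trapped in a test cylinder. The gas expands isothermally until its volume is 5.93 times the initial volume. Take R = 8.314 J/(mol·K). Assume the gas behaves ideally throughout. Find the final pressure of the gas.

60.5 kPa

P₁ = nRT₁/V₁ = 4.48×8.314×463/48.1 = 359 kPa.
Isothermal: T stays 463 K; PV = const ⇒ V₂ = 285 L, P₂ = 60.5 kPa.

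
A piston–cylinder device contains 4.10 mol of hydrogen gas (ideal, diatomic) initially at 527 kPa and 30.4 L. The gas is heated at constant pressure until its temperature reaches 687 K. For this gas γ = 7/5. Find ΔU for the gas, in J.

T₁ = P₁V₁/(nR) = 527×30.4/(4.10×8.314) = 470 K.
Isobaric: P stays 527 kPa; V/T = const ⇒ T₂ = 687 K, V₂ = 44.4 L.
For an ideal gas ΔU = nCvΔT with Cv = (5/2)R = 20.8 J/(mol·K).
ΔU = 4.10×20.8×(687−470) = 18500 J.

18500 J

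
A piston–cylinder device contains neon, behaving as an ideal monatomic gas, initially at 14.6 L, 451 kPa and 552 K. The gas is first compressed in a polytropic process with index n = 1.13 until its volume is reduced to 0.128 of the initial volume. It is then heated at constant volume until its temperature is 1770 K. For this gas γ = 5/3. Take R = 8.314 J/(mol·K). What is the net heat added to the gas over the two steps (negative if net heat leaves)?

n = P₁V₁/(RT₁) = 451×14.6/(8.314×552) = 1.43 mol.
Step 1 — Polytropic n=1.13: T₂ = T₁(V₁/V₂)^(n−1) = 552×(7.81)^0.13 = 721 K; P₂ = P₁(V₁/V₂)^n = 4600 kPa.
W = (P₁V₁−P₂V₂)/(n−1) = (451×14.6−4600×1.87)/0.13 = -15500 J.
ΔU = nCvΔT = 1.43×12.5×(721−552) = 3030 J.
Q = ΔU + W = -12500 J.
State after step 1: P = 4600 kPa, V = 1.87 L, T = 721 K.
Step 2 — Isochoric: V stays 1.87 L; P/T = const ⇒ T₂ = 1770 K, P₂ = 11300 kPa.
W = 0 (no volume change).
ΔU = nCvΔT = 1.43×12.5×(1770−721) = 18800 J.
Q = ΔU = 18800 J.
Net over both steps: W = -15500 J, Q = 6280 J, ΔU = 21800 J.

6280 J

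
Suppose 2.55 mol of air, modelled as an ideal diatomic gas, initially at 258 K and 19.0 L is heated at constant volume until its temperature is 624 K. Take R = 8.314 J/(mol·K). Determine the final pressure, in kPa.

P₁ = nRT₁/V₁ = 2.55×8.314×258/19.0 = 288 kPa.
Isochoric: V stays 19.0 L; P/T = const ⇒ T₂ = 624 K, P₂ = 696 kPa.

696 kPa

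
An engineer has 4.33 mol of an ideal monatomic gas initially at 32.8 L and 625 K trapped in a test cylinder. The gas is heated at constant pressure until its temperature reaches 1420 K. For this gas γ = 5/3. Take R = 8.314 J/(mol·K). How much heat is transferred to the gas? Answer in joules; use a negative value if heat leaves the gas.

71500 J

P₁ = nRT₁/V₁ = 4.33×8.314×625/32.8 = 686 kPa.
Isobaric: P stays 686 kPa; V/T = const ⇒ T₂ = 1420 K, V₂ = 74.5 L.
W = PΔV = 686×(74.5−32.8) kPa·L = 28600 J.
ΔU = nCvΔT = 4.33×12.5×(1420−625) = 42900 J.
Q = ΔU + W = nCpΔT = 71500 J.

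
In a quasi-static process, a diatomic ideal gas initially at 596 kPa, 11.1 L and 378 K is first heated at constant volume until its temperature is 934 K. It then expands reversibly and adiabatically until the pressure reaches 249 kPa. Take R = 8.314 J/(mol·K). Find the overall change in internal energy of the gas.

8050 J

n = P₁V₁/(RT₁) = 596×11.1/(8.314×378) = 2.11 mol.
Step 1 — Isochoric: V stays 11.1 L; P/T = const ⇒ T₂ = 934 K, P₂ = 1470 kPa.
W = 0 (no volume change).
ΔU = nCvΔT = 2.11×20.8×(934−378) = 24300 J.
Q = ΔU = 24300 J.
State after step 1: P = 1470 kPa, V = 11.1 L, T = 934 K.
Step 2 — Adiabatic: T₂/T₁ = (P₂/P₁)^((γ−1)/γ) ⇒ T₂ = 934×(0.169)^0.286 = 562 K; V₂ = 39.5 L.
ΔU = nCvΔT = 2.11×20.8×(562−934) = -16300 J.
Q = 0 for an adiabatic process, so W = −ΔU = 16300 J.
Net over both steps: W = 16300 J, Q = 24300 J, ΔU = 8050 J.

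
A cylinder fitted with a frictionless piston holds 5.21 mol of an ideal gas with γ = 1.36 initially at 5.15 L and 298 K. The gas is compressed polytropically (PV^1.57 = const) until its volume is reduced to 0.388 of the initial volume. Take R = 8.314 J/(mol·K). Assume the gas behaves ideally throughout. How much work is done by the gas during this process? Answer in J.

P₁ = nRT₁/V₁ = 5.21×8.314×298/5.15 = 2510 kPa.
Polytropic n=1.57: T₂ = T₁(V₁/V₂)^(n−1) = 298×(2.58)^0.57 = 511 K; P₂ = P₁(V₁/V₂)^n = 11100 kPa.
W = (P₁V₁−P₂V₂)/(n−1) = (2510×5.15−11100×2.00)/0.57 = -16200 J.

-16200 J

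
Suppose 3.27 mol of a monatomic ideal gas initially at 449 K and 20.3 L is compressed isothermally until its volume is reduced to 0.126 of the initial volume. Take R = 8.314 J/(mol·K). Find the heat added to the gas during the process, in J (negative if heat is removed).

-25300 J

P₁ = nRT₁/V₁ = 3.27×8.314×449/20.3 = 601 kPa.
Isothermal: T stays 449 K; PV = const ⇒ V₂ = 2.56 L, P₂ = 4770 kPa.
ΔU = 0 (ideal gas, T constant).
W = nRT ln(V₂/V₁) = 3.27×8.314×449×ln(0.126) = -25300 J.
Q = ΔU + W = -25300 J.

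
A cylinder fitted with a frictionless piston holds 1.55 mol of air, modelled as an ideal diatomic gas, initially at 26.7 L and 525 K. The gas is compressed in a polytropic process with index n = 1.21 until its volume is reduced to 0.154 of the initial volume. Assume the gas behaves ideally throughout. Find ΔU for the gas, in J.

P₁ = nRT₁/V₁ = 1.55×8.314×525/26.7 = 253 kPa.
Polytropic n=1.21: T₂ = T₁(V₁/V₂)^(n−1) = 525×(6.49)^0.21 = 778 K; P₂ = P₁(V₁/V₂)^n = 2440 kPa.
For an ideal gas ΔU = nCvΔT with Cv = (5/2)R = 20.8 J/(mol·K).
ΔU = 1.55×20.8×(778−525) = 8140 J.

8140 J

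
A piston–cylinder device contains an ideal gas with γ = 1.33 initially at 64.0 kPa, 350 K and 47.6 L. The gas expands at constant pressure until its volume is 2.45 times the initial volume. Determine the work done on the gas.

n = P₁V₁/(RT₁) = 64.0×47.6/(8.314×350) = 1.05 mol.
Isobaric: P stays 64.0 kPa; V/T = const ⇒ T₂ = 858 K, V₂ = 117 L.
W = PΔV = 64.0×(117−47.6) kPa·L = 4420 J.
Work done on the gas = −W_by = -4420 J.

-4420 J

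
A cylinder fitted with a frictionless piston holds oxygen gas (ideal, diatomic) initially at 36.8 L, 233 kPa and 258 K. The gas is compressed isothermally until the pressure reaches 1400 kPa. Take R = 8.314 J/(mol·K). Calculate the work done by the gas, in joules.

-15400 J

n = P₁V₁/(RT₁) = 233×36.8/(8.314×258) = 4.00 mol.
Isothermal: T stays 258 K; PV = const ⇒ V₂ = 6.12 L, P₂ = 1400 kPa.
W = nRT ln(V₂/V₁) = 4.00×8.314×258×ln(0.166) = -15400 J.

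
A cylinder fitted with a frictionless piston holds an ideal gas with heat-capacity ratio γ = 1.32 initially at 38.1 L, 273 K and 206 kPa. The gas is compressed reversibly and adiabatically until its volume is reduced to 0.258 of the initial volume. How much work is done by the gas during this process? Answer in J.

n = P₁V₁/(RT₁) = 206×38.1/(8.314×273) = 3.46 mol.
Adiabatic: TV^(γ−1) = const ⇒ T₂ = 273×(3.88)^0.320 = 421 K; PV^γ = const ⇒ P₂ = 1230 kPa.
ΔU = nCvΔT = 3.46×26.0×(421−273) = 13300 J.
Q = 0 for an adiabatic process, so W = −ΔU = -13300 J.

-13300 J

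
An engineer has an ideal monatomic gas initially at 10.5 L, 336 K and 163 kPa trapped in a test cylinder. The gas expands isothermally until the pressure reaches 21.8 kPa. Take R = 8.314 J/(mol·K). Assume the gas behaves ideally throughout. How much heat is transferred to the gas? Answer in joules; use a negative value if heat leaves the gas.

n = P₁V₁/(RT₁) = 163×10.5/(8.314×336) = 0.613 mol.
Isothermal: T stays 336 K; PV = const ⇒ V₂ = 78.5 L, P₂ = 21.8 kPa.
ΔU = 0 (ideal gas, T constant).
W = nRT ln(V₂/V₁) = 0.613×8.314×336×ln(7.48) = 3440 J.
Q = ΔU + W = 3440 J.

3440 J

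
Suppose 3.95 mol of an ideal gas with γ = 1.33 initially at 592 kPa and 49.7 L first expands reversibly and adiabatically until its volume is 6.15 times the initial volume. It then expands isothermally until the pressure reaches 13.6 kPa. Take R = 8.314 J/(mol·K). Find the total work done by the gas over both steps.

T₁ = P₁V₁/(nR) = 592×49.7/(3.95×8.314) = 896 K.
Step 1 — Adiabatic: TV^(γ−1) = const ⇒ T₂ = 896×(0.163)^0.330 = 492 K; PV^γ = const ⇒ P₂ = 52.9 kPa.
ΔU = nCvΔT = 3.95×25.2×(492−896) = -40200 J.
Q = 0 for an adiabatic process, so W = −ΔU = 40200 J.
State after step 1: P = 52.9 kPa, V = 306 L, T = 492 K.
Step 2 — Isothermal: T stays 492 K; PV = const ⇒ V₂ = 1190 L, P₂ = 13.6 kPa.
ΔU = 0 (ideal gas, T constant).
W = nRT ln(V₂/V₁) = 3.95×8.314×492×ln(3.89) = 21900 J.
Q = ΔU + W = 21900 J.
Net over both steps: W = 62100 J, Q = 21900 J, ΔU = -40200 J.

62100 J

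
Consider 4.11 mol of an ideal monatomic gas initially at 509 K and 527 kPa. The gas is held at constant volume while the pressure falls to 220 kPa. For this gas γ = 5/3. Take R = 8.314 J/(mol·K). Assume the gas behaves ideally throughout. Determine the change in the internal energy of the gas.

V₁ = nRT₁/P₁ = 4.11×8.314×509/527 = 33.0 L.
Isochoric: V stays 33.0 L; P/T = const ⇒ T₂ = 212 K, P₂ = 220 kPa.
For an ideal gas ΔU = nCvΔT with Cv = (3/2)R = 12.5 J/(mol·K).
ΔU = 4.11×12.5×(212−509) = -15200 J.

-15200 J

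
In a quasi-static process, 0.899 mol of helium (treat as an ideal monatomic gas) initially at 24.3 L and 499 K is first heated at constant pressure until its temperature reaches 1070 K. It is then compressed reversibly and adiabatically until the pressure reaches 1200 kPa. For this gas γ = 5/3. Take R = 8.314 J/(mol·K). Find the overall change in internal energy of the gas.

P₁ = nRT₁/V₁ = 0.899×8.314×499/24.3 = 153 kPa.
Step 1 — Isobaric: P stays 153 kPa; V/T = const ⇒ T₂ = 1070 K, V₂ = 52.1 L.
W = PΔV = 153×(52.1−24.3) kPa·L = 4270 J.
ΔU = nCvΔT = 0.899×12.5×(1070−499) = 6400 J.
Q = ΔU + W = nCpΔT = 10700 J.
State after step 1: P = 153 kPa, V = 52.1 L, T = 1070 K.
Step 2 — Adiabatic: T₂/T₁ = (P₂/P₁)^((γ−1)/γ) ⇒ T₂ = 1070×(7.82)^0.400 = 2440 K; V₂ = 15.2 L.
ΔU = nCvΔT = 0.899×12.5×(2440−1070) = 15300 J.
Q = 0 for an adiabatic process, so W = −ΔU = -15300 J.
Net over both steps: W = -11000 J, Q = 10700 J, ΔU = 21700 J.

21700 J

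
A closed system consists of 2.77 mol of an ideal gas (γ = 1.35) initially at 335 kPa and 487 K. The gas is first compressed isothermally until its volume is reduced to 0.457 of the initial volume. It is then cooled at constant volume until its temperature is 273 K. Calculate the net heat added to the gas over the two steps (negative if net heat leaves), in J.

-22900 J

V₁ = nRT₁/P₁ = 2.77×8.314×487/335 = 33.5 L.
Step 1 — Isothermal: T stays 487 K; PV = const ⇒ V₂ = 15.3 L, P₂ = 733 kPa.
ΔU = 0 (ideal gas, T constant).
W = nRT ln(V₂/V₁) = 2.77×8.314×487×ln(0.457) = -8780 J.
Q = ΔU + W = -8780 J.
State after step 1: P = 733 kPa, V = 15.3 L, T = 487 K.
Step 2 — Isochoric: V stays 15.3 L; P/T = const ⇒ T₂ = 273 K, P₂ = 411 kPa.
W = 0 (no volume change).
ΔU = nCvΔT = 2.77×23.8×(273−487) = -14100 J.
Q = ΔU = -14100 J.
Net over both steps: W = -8780 J, Q = -22900 J, ΔU = -14100 J.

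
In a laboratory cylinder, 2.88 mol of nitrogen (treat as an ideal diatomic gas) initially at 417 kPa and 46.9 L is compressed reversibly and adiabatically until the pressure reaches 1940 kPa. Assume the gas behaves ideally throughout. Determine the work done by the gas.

-27000 J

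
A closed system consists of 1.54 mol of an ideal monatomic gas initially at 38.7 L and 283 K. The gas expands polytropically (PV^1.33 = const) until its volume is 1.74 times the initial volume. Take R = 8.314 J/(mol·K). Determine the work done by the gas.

1830 J

P₁ = nRT₁/V₁ = 1.54×8.314×283/38.7 = 93.6 kPa.
Polytropic n=1.33: T₂ = T₁(V₁/V₂)^(n−1) = 283×(0.575)^0.33 = 236 K; P₂ = P₁(V₁/V₂)^n = 44.8 kPa.
W = (P₁V₁−P₂V₂)/(n−1) = (93.6×38.7−44.8×67.3)/0.33 = 1830 J.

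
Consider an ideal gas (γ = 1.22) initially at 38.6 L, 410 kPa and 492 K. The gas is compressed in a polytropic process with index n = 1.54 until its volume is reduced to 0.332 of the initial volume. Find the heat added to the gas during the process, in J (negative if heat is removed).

n = P₁V₁/(RT₁) = 410×38.6/(8.314×492) = 3.87 mol.
Polytropic n=1.54: T₂ = T₁(V₁/V₂)^(n−1) = 492×(3.01)^0.54 = 892 K; P₂ = P₁(V₁/V₂)^n = 2240 kPa.
W = (P₁V₁−P₂V₂)/(n−1) = (410×38.6−2240×12.8)/0.54 = -23800 J.
ΔU = nCvΔT = 3.87×37.8×(892−492) = 58500 J.
Q = ΔU + W = 34700 J.

34700 J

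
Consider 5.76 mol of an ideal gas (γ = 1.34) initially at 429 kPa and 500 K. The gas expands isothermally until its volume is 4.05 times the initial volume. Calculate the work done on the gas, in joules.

V₁ = nRT₁/P₁ = 5.76×8.314×500/429 = 55.8 L.
Isothermal: T stays 500 K; PV = const ⇒ V₂ = 226 L, P₂ = 106 kPa.
W = nRT ln(V₂/V₁) = 5.76×8.314×500×ln(4.05) = 33500 J.
Work done on the gas = −W_by = -33500 J.

-33500 J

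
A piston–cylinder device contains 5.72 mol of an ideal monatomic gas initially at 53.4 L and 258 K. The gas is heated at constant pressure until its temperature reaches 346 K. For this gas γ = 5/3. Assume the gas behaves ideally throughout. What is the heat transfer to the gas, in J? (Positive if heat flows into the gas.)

10500 J

P₁ = nRT₁/V₁ = 5.72×8.314×258/53.4 = 230 kPa.
Isobaric: P stays 230 kPa; V/T = const ⇒ T₂ = 346 K, V₂ = 71.6 L.
W = PΔV = 230×(71.6−53.4) kPa·L = 4180 J.
ΔU = nCvΔT = 5.72×12.5×(346−258) = 6280 J.
Q = ΔU + W = nCpΔT = 10500 J.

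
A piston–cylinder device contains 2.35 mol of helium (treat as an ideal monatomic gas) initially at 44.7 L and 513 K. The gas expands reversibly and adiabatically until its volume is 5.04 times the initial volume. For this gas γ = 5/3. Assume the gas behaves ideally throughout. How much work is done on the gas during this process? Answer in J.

P₁ = nRT₁/V₁ = 2.35×8.314×513/44.7 = 224 kPa.
Adiabatic: TV^(γ−1) = const ⇒ T₂ = 513×(0.198)^0.667 = 175 K; PV^γ = const ⇒ P₂ = 15.1 kPa.
ΔU = nCvΔT = 2.35×12.5×(175−513) = -9920 J.
Q = 0 for an adiabatic process, so W = −ΔU = 9920 J.
Work done on the gas = −W_by = -9920 J.

-9920 J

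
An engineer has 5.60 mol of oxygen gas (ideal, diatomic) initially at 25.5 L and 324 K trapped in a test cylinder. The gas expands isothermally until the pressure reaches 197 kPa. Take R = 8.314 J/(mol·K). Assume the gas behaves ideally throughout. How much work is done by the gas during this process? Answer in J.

16600 J

P₁ = nRT₁/V₁ = 5.60×8.314×324/25.5 = 592 kPa.
Isothermal: T stays 324 K; PV = const ⇒ V₂ = 76.6 L, P₂ = 197 kPa.
W = nRT ln(V₂/V₁) = 5.60×8.314×324×ln(3.00) = 16600 J.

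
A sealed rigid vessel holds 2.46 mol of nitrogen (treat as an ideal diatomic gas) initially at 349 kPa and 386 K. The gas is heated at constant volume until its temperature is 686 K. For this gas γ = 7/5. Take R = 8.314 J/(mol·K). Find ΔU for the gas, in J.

V₁ = nRT₁/P₁ = 2.46×8.314×386/349 = 22.6 L.
Isochoric: V stays 22.6 L; P/T = const ⇒ T₂ = 686 K, P₂ = 620 kPa.
For an ideal gas ΔU = nCvΔT with Cv = (5/2)R = 20.8 J/(mol·K).
ΔU = 2.46×20.8×(686−386) = 15300 J.

15300 J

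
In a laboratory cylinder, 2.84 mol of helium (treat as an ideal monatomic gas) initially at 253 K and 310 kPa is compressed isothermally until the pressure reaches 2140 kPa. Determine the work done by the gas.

-11500 J

V₁ = nRT₁/P₁ = 2.84×8.314×253/310 = 19.3 L.
Isothermal: T stays 253 K; PV = const ⇒ V₂ = 2.79 L, P₂ = 2140 kPa.
W = nRT ln(V₂/V₁) = 2.84×8.314×253×ln(0.145) = -11500 J.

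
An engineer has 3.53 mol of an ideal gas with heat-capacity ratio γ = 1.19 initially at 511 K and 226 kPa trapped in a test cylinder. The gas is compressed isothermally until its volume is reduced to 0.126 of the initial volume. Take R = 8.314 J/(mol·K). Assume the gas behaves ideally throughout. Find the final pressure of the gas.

V₁ = nRT₁/P₁ = 3.53×8.314×511/226 = 66.4 L.
Isothermal: T stays 511 K; PV = const ⇒ V₂ = 8.36 L, P₂ = 1790 kPa.

1790 kPa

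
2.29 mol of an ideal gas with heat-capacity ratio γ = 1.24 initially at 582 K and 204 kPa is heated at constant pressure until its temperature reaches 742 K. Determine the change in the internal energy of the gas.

12700 J

V₁ = nRT₁/P₁ = 2.29×8.314×582/204 = 54.3 L.
Isobaric: P stays 204 kPa; V/T = const ⇒ T₂ = 742 K, V₂ = 69.2 L.
For an ideal gas ΔU = nCvΔT with Cv = R/(γ−1) = 34.6 J/(mol·K).
ΔU = 2.29×34.6×(742−582) = 12700 J.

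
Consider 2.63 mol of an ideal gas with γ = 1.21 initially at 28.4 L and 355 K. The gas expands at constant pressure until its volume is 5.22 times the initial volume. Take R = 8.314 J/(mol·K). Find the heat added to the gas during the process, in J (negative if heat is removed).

189000 J

P₁ = nRT₁/V₁ = 2.63×8.314×355/28.4 = 273 kPa.
Isobaric: P stays 273 kPa; V/T = const ⇒ T₂ = 1850 K, V₂ = 148 L.
W = PΔV = 273×(148−28.4) kPa·L = 32800 J.
ΔU = nCvΔT = 2.63×39.6×(1850−355) = 156000 J.
Q = ΔU + W = nCpΔT = 189000 J.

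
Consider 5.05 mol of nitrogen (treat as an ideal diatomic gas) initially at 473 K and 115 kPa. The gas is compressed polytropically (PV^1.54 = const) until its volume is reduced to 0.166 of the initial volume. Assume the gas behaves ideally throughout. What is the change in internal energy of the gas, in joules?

81300 J

V₁ = nRT₁/P₁ = 5.05×8.314×473/115 = 173 L.
Polytropic n=1.54: T₂ = T₁(V₁/V₂)^(n−1) = 473×(6.02)^0.54 = 1250 K; P₂ = P₁(V₁/V₂)^n = 1830 kPa.
For an ideal gas ΔU = nCvΔT with Cv = (5/2)R = 20.8 J/(mol·K).
ΔU = 5.05×20.8×(1250−473) = 81300 J.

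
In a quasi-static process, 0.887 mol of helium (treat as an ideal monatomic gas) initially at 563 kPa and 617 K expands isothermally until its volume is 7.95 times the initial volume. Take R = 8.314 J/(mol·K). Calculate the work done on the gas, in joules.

-9430 J

V₁ = nRT₁/P₁ = 0.887×8.314×617/563 = 8.08 L.
Isothermal: T stays 617 K; PV = const ⇒ V₂ = 64.3 L, P₂ = 70.8 kPa.
W = nRT ln(V₂/V₁) = 0.887×8.314×617×ln(7.95) = 9430 J.
Work done on the gas = −W_by = -9430 J.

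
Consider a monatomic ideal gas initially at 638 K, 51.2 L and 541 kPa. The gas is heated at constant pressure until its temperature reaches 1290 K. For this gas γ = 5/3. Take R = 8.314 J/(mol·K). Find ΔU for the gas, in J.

42500 J

n = P₁V₁/(RT₁) = 541×51.2/(8.314×638) = 5.22 mol.
Isobaric: P stays 541 kPa; V/T = const ⇒ T₂ = 1290 K, V₂ = 104 L.
For an ideal gas ΔU = nCvΔT with Cv = (3/2)R = 12.5 J/(mol·K).
ΔU = 5.22×12.5×(1290−638) = 42500 J.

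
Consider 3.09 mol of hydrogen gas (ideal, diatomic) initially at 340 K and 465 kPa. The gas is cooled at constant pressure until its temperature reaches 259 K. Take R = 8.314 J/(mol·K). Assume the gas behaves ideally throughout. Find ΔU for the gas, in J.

V₁ = nRT₁/P₁ = 3.09×8.314×340/465 = 18.8 L.
Isobaric: P stays 465 kPa; V/T = const ⇒ T₂ = 259 K, V₂ = 14.3 L.
For an ideal gas ΔU = nCvΔT with Cv = (5/2)R = 20.8 J/(mol·K).
ΔU = 3.09×20.8×(259−340) = -5200 J.

-5200 J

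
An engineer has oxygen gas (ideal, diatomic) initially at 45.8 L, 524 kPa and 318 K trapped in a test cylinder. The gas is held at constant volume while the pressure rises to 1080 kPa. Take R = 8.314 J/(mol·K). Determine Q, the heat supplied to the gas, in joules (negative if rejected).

63700 J

n = P₁V₁/(RT₁) = 524×45.8/(8.314×318) = 9.08 mol.
Isochoric: V stays 45.8 L; P/T = const ⇒ T₂ = 655 K, P₂ = 1080 kPa.
W = 0 (no volume change).
ΔU = nCvΔT = 9.08×20.8×(655−318) = 63700 J.
Q = ΔU = 63700 J.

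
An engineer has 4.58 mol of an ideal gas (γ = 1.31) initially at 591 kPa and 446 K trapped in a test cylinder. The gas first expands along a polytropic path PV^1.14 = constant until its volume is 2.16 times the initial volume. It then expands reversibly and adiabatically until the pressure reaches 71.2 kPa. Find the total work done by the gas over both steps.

24900 J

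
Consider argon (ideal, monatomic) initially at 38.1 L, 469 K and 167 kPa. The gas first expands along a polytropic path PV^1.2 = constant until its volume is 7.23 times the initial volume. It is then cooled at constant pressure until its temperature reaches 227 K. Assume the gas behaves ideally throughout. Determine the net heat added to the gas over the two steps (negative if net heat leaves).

4270 J

n = P₁V₁/(RT₁) = 167×38.1/(8.314×469) = 1.63 mol.
Step 1 — Polytropic n=1.2: T₂ = T₁(V₁/V₂)^(n−1) = 469×(0.138)^0.20 = 316 K; P₂ = P₁(V₁/V₂)^n = 15.6 kPa.
W = (P₁V₁−P₂V₂)/(n−1) = (167×38.1−15.6×275)/0.20 = 10400 J.
ΔU = nCvΔT = 1.63×12.5×(316−469) = -3120 J.
Q = ΔU + W = 7280 J.
State after step 1: P = 15.6 kPa, V = 275 L, T = 316 K.
Step 2 — Isobaric: P stays 15.6 kPa; V/T = const ⇒ T₂ = 227 K, V₂ = 198 L.
W = PΔV = 15.6×(198−275) kPa·L = -1200 J.
ΔU = nCvΔT = 1.63×12.5×(227−316) = -1810 J.
Q = ΔU + W = nCpΔT = -3010 J.
Net over both steps: W = 9190 J, Q = 4270 J, ΔU = -4920 J.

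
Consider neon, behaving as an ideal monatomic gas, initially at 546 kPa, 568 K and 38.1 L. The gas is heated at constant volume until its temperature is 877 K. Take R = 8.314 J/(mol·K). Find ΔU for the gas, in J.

n = P₁V₁/(RT₁) = 546×38.1/(8.314×568) = 4.41 mol.
Isochoric: V stays 38.1 L; P/T = const ⇒ T₂ = 877 K, P₂ = 843 kPa.
For an ideal gas ΔU = nCvΔT with Cv = (3/2)R = 12.5 J/(mol·K).
ΔU = 4.41×12.5×(877−568) = 17000 J.

17000 J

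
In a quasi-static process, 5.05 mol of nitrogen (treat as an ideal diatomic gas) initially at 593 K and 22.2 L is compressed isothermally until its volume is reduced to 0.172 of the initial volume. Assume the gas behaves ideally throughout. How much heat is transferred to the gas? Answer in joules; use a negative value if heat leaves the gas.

-43800 J

P₁ = nRT₁/V₁ = 5.05×8.314×593/22.2 = 1120 kPa.
Isothermal: T stays 593 K; PV = const ⇒ V₂ = 3.82 L, P₂ = 6520 kPa.
ΔU = 0 (ideal gas, T constant).
W = nRT ln(V₂/V₁) = 5.05×8.314×593×ln(0.172) = -43800 J.
Q = ΔU + W = -43800 J.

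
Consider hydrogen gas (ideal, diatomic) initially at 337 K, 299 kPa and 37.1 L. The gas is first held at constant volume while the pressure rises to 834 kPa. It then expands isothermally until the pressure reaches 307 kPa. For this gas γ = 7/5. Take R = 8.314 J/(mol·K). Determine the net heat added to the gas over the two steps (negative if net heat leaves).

80500 J

n = P₁V₁/(RT₁) = 299×37.1/(8.314×337) = 3.96 mol.
Step 1 — Isochoric: V stays 37.1 L; P/T = const ⇒ T₂ = 940 K, P₂ = 834 kPa.
W = 0 (no volume change).
ΔU = nCvΔT = 3.96×20.8×(940−337) = 49600 J.
Q = ΔU = 49600 J.
State after step 1: P = 834 kPa, V = 37.1 L, T = 940 K.
Step 2 — Isothermal: T stays 940 K; PV = const ⇒ V₂ = 101 L, P₂ = 307 kPa.
ΔU = 0 (ideal gas, T constant).
W = nRT ln(V₂/V₁) = 3.96×8.314×940×ln(2.72) = 30900 J.
Q = ΔU + W = 30900 J.
Net over both steps: W = 30900 J, Q = 80500 J, ΔU = 49600 J.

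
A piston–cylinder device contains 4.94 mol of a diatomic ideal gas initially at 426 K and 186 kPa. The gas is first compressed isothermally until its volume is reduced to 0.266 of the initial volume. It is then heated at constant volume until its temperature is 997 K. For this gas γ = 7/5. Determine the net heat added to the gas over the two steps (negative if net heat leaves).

35500 J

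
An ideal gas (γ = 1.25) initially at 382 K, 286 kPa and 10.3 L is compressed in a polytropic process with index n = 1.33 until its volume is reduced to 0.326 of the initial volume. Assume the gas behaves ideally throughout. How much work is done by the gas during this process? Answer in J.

-4000 J

n = P₁V₁/(RT₁) = 286×10.3/(8.314×382) = 0.928 mol.
Polytropic n=1.33: T₂ = T₁(V₁/V₂)^(n−1) = 382×(3.07)^0.33 = 553 K; P₂ = P₁(V₁/V₂)^n = 1270 kPa.
W = (P₁V₁−P₂V₂)/(n−1) = (286×10.3−1270×3.36)/0.33 = -4000 J.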